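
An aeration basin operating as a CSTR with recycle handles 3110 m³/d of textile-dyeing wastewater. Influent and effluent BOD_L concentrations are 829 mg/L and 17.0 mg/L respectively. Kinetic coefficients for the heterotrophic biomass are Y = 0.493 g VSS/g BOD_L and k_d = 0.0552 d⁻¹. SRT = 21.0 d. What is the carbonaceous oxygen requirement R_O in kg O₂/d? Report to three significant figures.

Observed yield with endogenous decay: Y_obs = Y / (1 + k_d·θ_c) = 0.493 / (1 + 0.0552 × 21.0) = 0.493 / 2.159 = 0.2283 g VSS/g BOD_L.
Mass of BOD_L removed per day: Q(S₀ − S) = 3110 × 812.0 g/m³ = 2525 kg/d.
Net sludge production P_X = 0.2283 × 2525 = 576.6 kg VSS/d.
R_O = Q·(S₀ − S) − 1.42·P_X = 2525 − 1.42 × 576.6 = 1707 kg O₂/d.

R_O ≈ 1710 kg O₂/d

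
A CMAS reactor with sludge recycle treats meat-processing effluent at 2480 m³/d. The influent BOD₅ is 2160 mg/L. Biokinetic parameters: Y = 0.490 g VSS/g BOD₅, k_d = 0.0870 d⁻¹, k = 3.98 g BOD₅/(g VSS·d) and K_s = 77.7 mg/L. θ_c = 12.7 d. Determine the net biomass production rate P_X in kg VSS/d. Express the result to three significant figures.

P_X ≈ 1240 kg VSS/d

From the Monod/SRT balance for a CMAS, S = K_s·(1+k_d θ_c)/[θ_c·(Y k − k_d) − 1] = 77.7 × (1 + 0.0870 × 12.7) / [12.7 × (0.490 × 3.98 − 0.0870) − 1] = 163.6 / 22.66 = 7.217 mg/L.
Observed yield with endogenous decay: Y_obs = Y / (1 + k_d·θ_c) = 0.490 / (1 + 0.0870 × 12.7) = 0.490 / 2.105 = 0.2328 g VSS/g BOD₅.
Q·(S₀ − S) = 2480 × (2160 − 7.22) × 10⁻³ = 5339 kg/d removed.
P_X = Y_obs · Q(S₀ − S) = 0.2328 × 5339 = 1243 kg VSS/d.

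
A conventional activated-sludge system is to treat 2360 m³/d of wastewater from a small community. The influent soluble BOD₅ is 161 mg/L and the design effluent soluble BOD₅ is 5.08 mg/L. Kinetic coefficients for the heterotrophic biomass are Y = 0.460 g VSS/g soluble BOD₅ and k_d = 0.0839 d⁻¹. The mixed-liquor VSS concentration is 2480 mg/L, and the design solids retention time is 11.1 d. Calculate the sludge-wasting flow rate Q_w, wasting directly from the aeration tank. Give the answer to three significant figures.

Q_w ≈ 35.3 m³/d

Rearranging the biomass balance for a CMAS with decay, V = Y·Q·ΔS·θ_c / [X·(1+k_d θ_c)] = 0.460 × 2360 × (161 − 5.08) × 11.1 / [2480 × (1 + 0.0839 × 11.1)] = 1.88×10^6 / 4790 = 392.3 m³.
With mixed-liquor wasting, θ_c = V/Q_w, so Q_w = V/θ_c = 392.3/11.1 = 35.34 m³/d.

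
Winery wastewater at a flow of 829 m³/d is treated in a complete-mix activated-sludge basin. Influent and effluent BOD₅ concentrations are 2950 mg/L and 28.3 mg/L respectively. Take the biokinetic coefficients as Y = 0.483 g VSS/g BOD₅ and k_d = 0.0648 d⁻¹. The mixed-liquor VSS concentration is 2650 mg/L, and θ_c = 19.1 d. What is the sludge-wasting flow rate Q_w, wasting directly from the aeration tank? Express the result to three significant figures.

Rearranging the biomass balance for a CMAS with decay, V = Y·Q·ΔS·θ_c / [X·(1+k_d θ_c)] = 0.483 × 829 × (2950 − 28.3) × 19.1 / [2650 × (1 + 0.0648 × 19.1)] = 2.23×10^7 / 5930 = 3768 m³.
For wasting at MLVSS concentration, Q_w = V/θ_c = 3768/19.1 = 197.3 m³/d.

Q_w ≈ 197 m³/d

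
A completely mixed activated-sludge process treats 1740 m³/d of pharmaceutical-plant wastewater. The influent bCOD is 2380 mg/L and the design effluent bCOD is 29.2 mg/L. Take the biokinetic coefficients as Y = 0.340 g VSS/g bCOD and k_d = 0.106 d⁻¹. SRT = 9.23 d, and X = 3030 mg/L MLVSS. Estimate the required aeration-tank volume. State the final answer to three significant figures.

Rearranging the biomass balance for a CMAS with decay, V = Y·Q·ΔS·θ_c / [X·(1+k_d θ_c)] = 0.340 × 1740 × (2380 − 29.2) × 9.23 / [3030 × (1 + 0.106 × 9.23)] = 1.28×10^7 / 5994 = 2141 m³.

V ≈ 2140 m³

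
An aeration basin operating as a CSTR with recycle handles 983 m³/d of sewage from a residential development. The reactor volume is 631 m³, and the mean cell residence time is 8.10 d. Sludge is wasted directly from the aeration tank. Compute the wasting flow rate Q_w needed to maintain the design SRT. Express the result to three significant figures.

Q_w ≈ 77.9 m³/d

For wasting at MLVSS concentration, Q_w = V/θ_c = 631.0/8.10 = 77.90 m³/d.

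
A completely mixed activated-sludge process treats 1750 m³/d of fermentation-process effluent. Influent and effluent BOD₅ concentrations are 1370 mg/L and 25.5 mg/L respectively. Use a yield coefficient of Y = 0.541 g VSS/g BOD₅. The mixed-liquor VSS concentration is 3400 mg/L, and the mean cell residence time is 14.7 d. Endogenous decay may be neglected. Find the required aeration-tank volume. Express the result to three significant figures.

V ≈ 5500 m³

Biomass mass balance (decay neglected): V·X = Y·Q·(S₀ − S)·θ_c, so V = 0.541 × 1750 × (1370 − 25.5) × 14.7 / 3400 = 5503 m³.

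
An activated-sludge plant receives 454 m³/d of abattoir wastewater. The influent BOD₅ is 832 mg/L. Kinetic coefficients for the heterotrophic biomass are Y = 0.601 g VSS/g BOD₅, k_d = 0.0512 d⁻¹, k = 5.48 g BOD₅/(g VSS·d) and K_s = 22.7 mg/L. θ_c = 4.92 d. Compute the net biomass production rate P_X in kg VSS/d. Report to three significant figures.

From the Monod/SRT balance for a CMAS, S = K_s·(1+k_d θ_c)/[θ_c·(Y k − k_d) − 1] = 22.7 × (1 + 0.0512 × 4.92) / [4.92 × (0.601 × 5.48 − 0.0512) − 1] = 28.42 / 14.95 = 1.901 mg/L.
The observed yield is Y_obs = Y/(1 + k_d·θ_c) = 0.601 / (1 + 0.0512 × 4.92) = 0.601 / 1.252 = 0.4801 g VSS per g BOD₅ removed.
Q·(S₀ − S) = 454 × (832 − 1.90) × 10⁻³ = 376.9 kg/d removed.
Net biomass production P_X = Y_obs × Q·(S₀ − S) = 0.4801 × 376.9 = 180.9 kg VSS/d.

P_X ≈ 181 kg VSS/d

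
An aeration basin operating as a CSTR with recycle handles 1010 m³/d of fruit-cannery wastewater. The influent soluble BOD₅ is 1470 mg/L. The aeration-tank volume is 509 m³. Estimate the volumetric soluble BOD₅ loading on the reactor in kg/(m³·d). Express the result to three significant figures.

Volumetric loading L_v = Q·S₀ / V = 1010 × 1470 g/m³ / 509.0 m³ = 2917 g/(m³·d) = 2.917 kg soluble BOD₅/(m³·d).

L_v ≈ 2.92 kg soluble BOD₅/(m³·d)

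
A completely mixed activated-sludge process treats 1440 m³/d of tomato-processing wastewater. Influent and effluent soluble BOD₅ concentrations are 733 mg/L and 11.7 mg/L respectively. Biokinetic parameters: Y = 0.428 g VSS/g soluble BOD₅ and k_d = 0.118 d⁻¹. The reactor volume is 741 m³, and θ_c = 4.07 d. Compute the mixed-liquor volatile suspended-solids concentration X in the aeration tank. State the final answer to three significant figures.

From V·X·(1 + k_d·θ_c) = Y·Q·(S₀ − S)·θ_c: X = 0.428 × 1440 × (733 − 11.7) × 4.07 / [741 × (1 + 0.118 × 4.07)] = 1650 mg/L.

X ≈ 1650 mg/L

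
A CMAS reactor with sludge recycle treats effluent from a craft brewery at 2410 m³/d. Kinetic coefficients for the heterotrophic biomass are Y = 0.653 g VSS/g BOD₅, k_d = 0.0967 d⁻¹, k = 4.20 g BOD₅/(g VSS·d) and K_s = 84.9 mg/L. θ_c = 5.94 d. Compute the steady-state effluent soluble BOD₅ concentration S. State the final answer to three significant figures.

S ≈ 9.08 mg/L

From the Monod/SRT balance for a CMAS, S = K_s·(1+k_d θ_c)/[θ_c·(Y k − k_d) − 1] = 84.9 × (1 + 0.0967 × 5.94) / [5.94 × (0.653 × 4.20 − 0.0967) − 1] = 133.7 / 14.72 = 9.083 mg/L.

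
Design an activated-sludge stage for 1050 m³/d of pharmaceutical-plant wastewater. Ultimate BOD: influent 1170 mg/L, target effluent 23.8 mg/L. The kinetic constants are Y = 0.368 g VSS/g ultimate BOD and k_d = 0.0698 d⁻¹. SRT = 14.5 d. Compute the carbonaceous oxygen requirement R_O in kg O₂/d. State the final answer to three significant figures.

R_O ≈ 891 kg O₂/d

The observed yield is Y_obs = Y/(1 + k_d·θ_c) = 0.368 / (1 + 0.0698 × 14.5) = 0.368 / 2.012 = 0.1829 g VSS per g ultimate BOD removed.
ΔS = 1170 − 23.8 = 1146 mg/L, so the substrate removal rate is 1050 × 1146/1000 = 1204 kg ultimate BOD/d.
Biomass synthesised: P_X = Y_obs × 1204 = 220.1 kg VSS/d.
R_O = Q·ΔS − 1.42 P_X = 1204 − 312.6 = 890.9 kg O₂/d.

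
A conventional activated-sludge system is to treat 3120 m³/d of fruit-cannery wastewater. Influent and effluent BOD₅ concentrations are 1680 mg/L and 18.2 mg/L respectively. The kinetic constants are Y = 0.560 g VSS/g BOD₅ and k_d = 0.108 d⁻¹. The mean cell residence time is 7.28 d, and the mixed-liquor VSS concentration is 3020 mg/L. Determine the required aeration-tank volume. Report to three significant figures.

V ≈ 3920 m³

Rearranging the biomass balance for a CMAS with decay, V = Y·Q·ΔS·θ_c / [X·(1+k_d θ_c)] = 0.560 × 3120 × (1680 − 18.2) × 7.28 / [3020 × (1 + 0.108 × 7.28)] = 2.11×10^7 / 5394 = 3918 m³.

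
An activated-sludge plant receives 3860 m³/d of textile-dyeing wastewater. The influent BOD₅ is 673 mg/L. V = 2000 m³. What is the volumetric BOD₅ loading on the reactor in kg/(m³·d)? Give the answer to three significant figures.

L_v ≈ 1.30 kg BOD₅/(m³·d)

Applied BOD₅ load per unit volume = Q·S₀/V = (3860 × 673/1000)/2000 = 1.299 kg BOD₅·m⁻³·d⁻¹.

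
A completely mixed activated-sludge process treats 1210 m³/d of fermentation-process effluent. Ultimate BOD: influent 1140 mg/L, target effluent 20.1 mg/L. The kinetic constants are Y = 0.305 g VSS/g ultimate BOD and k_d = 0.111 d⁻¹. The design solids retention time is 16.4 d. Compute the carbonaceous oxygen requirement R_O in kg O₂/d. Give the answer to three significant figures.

R_O ≈ 1150 kg O₂/d

Correct the yield for decay: Y_obs = Y/(1 + k_d θ_c) = 0.305 / (1 + 0.111 × 16.4) = 0.305 / 2.820 = 0.1081.
Substrate removed = Q·(S₀ − S) = 1210 m³/d × (1140 − 20.1) g/m³ = 1.36×10^6 g/d = 1355 kg/d.
P_X = Y_obs·Q·(S₀ − S) = 0.1081 × 1355 = 146.5 kg VSS/d.
R_O = Q·(S₀ − S) − 1.42·P_X = 1355 − 1.42 × 146.5 = 1147 kg O₂/d.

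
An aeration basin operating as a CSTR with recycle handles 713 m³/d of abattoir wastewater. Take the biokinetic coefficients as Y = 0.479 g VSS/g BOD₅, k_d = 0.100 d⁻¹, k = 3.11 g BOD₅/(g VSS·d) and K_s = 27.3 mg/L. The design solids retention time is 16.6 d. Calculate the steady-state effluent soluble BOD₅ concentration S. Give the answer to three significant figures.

From the Monod/SRT balance for a CMAS, S = K_s·(1+k_d θ_c)/[θ_c·(Y k − k_d) − 1] = 27.3 × (1 + 0.100 × 16.6) / [16.6 × (0.479 × 3.11 − 0.100) − 1] = 72.62 / 22.07 = 3.291 mg/L.

S ≈ 3.29 mg/L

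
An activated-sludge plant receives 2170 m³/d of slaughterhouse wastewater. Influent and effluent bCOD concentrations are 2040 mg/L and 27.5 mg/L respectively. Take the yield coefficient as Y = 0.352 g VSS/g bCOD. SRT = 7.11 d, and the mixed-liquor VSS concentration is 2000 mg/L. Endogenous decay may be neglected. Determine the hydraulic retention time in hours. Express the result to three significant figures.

With k_d = 0 the design equation reduces to V = Y Q (S₀−S) θ_c / X = 0.352 × 2170 × (2040 − 27.5) × 7.11 / 2000 = 5465 m³.
Hydraulic retention time τ = V/Q = 5465 / 2170 = 2.518 d = 60.44 h.

τ ≈ 60.4 h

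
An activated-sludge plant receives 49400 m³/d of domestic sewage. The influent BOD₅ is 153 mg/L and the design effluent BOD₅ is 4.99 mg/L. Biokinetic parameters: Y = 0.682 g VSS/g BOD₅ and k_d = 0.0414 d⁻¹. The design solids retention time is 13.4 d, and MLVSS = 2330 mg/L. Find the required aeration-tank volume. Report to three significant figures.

V ≈ 18400 m³

From the SRT design equation V = Y Q (S₀−S) θ_c / [X (1 + k_d θ_c)] = 0.682 × 49400 × (153 − 4.99) × 13.4 / [2330 × (1 + 0.0414 × 13.4)] = 6.68×10^7 / 3623 = 18445 m³.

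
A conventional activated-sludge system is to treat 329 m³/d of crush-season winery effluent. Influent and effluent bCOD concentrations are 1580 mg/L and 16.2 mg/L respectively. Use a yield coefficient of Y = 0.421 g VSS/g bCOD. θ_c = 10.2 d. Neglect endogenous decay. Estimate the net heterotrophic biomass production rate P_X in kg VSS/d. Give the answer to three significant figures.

P_X ≈ 217 kg VSS/d

Since k_d ≈ 0, Y_obs = Y = 0.421 g VSS/g bCOD.
Q·(S₀ − S) = 329 × (1580 − 16.2) × 10⁻³ = 514.5 kg/d removed.
P_X = Y_obs · Q(S₀ − S) = 0.4210 × 514.5 = 216.6 kg VSS/d.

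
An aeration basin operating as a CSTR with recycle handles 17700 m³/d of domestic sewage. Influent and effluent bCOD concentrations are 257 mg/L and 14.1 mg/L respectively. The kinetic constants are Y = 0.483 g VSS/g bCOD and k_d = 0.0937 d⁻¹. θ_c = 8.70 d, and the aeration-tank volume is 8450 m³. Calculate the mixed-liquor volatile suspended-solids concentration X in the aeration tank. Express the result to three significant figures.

From V·X·(1 + k_d·θ_c) = Y·Q·(S₀ − S)·θ_c: X = 0.483 × 17700 × (257 − 14.1) × 8.70 / [8450 × (1 + 0.0937 × 8.70)] = 1178 mg/L.

X ≈ 1180 mg/L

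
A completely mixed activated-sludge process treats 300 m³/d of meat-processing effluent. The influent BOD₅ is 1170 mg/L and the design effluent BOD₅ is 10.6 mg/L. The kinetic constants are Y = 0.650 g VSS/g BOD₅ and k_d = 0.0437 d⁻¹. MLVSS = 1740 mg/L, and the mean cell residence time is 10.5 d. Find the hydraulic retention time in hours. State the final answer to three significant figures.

τ ≈ 74.8 h

Steady-state biomass mass balance: V·X·(1 + k_d·θ_c) = Y·Q·(S₀ − S)·θ_c, so V = 0.650 × 300 × (1170 − 10.6) × 10.5 / [1740 × (1 + 0.0437 × 10.5)] = 2.37×10^6 / 2538 = 935.2 m³.
τ = V/Q = 935.2/300 = 3.117 d, or 74.81 h.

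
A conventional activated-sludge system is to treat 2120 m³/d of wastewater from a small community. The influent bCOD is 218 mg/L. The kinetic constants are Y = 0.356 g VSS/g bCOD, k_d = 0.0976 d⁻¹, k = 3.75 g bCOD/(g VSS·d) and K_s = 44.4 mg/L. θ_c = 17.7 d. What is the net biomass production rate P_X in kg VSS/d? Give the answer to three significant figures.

P_X ≈ 58.7 kg VSS/d

From the Monod/SRT balance for a CMAS, S = K_s·(1+k_d θ_c)/[θ_c·(Y k − k_d) − 1] = 44.4 × (1 + 0.0976 × 17.7) / [17.7 × (0.356 × 3.75 − 0.0976) − 1] = 121.1 / 20.90 = 5.794 mg/L.
Y_obs = Y / (1 + k_d θ_c) = 0.356 / (1 + 0.0976 × 17.7) = 0.356 / 2.728 = 0.1305.
Substrate removed = Q·(S₀ − S) = 2120 m³/d × (218 − 5.79) g/m³ = 4.5×10^5 g/d = 449.9 kg/d.
Net biomass production P_X = Y_obs × Q·(S₀ − S) = 0.1305 × 449.9 = 58.72 kg VSS/d.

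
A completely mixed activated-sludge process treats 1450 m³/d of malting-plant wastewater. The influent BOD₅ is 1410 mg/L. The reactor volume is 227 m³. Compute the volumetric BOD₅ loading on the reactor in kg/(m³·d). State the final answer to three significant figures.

L_v ≈ 9.01 kg BOD₅/(m³·d)

L_v = Q S₀ / V = 1450 × 1410 × 10⁻³ / 227.0 = 9.007 kg/(m³·d).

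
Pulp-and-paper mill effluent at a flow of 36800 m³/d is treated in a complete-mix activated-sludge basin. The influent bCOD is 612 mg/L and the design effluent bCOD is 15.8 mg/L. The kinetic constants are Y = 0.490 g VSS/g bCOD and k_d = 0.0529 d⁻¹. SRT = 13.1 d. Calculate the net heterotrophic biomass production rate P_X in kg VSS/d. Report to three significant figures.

P_X ≈ 6350 kg VSS/d

Correct the yield for decay: Y_obs = Y/(1 + k_d θ_c) = 0.490 / (1 + 0.0529 × 13.1) = 0.490 / 1.693 = 0.2894.
Q·(S₀ − S) = 36800 × (612 − 15.8) × 10⁻³ = 21940 kg/d removed.
Net biomass production P_X = Y_obs × Q·(S₀ − S) = 0.2894 × 21940 = 6350 kg VSS/d.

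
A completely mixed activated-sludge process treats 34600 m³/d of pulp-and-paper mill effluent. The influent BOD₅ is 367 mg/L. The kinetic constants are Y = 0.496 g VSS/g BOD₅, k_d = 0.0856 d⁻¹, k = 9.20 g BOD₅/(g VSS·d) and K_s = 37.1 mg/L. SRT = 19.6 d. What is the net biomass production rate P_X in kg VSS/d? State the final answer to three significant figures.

P_X ≈ 2340 kg VSS/d

From the Monod/SRT balance for a CMAS, S = K_s·(1+k_d θ_c)/[θ_c·(Y k − k_d) − 1] = 37.1 × (1 + 0.0856 × 19.6) / [19.6 × (0.496 × 9.20 − 0.0856) − 1] = 99.34 / 86.76 = 1.145 mg/L.
Y_obs = Y / (1 + k_d θ_c) = 0.496 / (1 + 0.0856 × 19.6) = 0.496 / 2.678 = 0.1852.
ΔS = 367 − 1.15 = 365.9 mg/L, so the substrate removal rate is 34600 × 365.9/1000 = 12658 kg BOD₅/d.
P_X = Y_obs · Q(S₀ − S) = 0.1852 × 12658 = 2345 kg VSS/d.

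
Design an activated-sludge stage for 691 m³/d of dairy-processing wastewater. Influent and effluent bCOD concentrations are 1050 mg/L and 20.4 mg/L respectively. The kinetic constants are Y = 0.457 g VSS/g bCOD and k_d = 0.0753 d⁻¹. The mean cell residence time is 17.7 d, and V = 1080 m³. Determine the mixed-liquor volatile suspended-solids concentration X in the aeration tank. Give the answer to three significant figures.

From V·X·(1 + k_d·θ_c) = Y·Q·(S₀ − S)·θ_c: X = 0.457 × 691 × (1050 − 20.4) × 17.7 / [1080 × (1 + 0.0753 × 17.7)] = 2284 mg/L.

X ≈ 2280 mg/L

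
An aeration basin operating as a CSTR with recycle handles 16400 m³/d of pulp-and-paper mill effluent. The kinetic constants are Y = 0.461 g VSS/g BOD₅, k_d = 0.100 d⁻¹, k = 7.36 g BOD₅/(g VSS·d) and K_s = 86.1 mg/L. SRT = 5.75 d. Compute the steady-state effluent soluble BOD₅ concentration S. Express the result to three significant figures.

S ≈ 7.56 mg/L

Effluent substrate depends only on kinetics and SRT: S = K_s(1 + k_d θ_c) / [θ_c(Yk − k_d) − 1] = 86.1 × (1 + 0.100 × 5.75) / [5.75 × (0.461 × 7.36 − 0.100) − 1] = 135.6 / 17.93 = 7.561 mg/L.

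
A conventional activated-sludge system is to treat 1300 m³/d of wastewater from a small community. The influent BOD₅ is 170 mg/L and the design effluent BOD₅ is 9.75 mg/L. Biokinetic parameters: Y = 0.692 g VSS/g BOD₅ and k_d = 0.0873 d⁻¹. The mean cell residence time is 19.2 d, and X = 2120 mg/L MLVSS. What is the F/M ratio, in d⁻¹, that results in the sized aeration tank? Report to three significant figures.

F/M ≈ 0.214 d⁻¹

Steady-state biomass mass balance: V·X·(1 + k_d·θ_c) = Y·Q·(S₀ − S)·θ_c, so V = 0.692 × 1300 × (170 − 9.75) × 19.2 / [2120 × (1 + 0.0873 × 19.2)] = 2.77×10^6 / 5673 = 487.9 m³.
F/M = applied load / biomass = Q·S₀/(V·X) = 1300 × 170 / (487.9 × 2120) = 0.2137 d⁻¹.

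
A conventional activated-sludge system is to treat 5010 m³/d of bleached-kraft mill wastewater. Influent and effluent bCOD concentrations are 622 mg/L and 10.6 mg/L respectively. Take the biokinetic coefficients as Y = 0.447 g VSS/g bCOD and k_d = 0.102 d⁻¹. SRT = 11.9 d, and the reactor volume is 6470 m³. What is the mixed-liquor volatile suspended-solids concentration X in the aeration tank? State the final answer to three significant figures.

X ≈ 1140 mg/L

From V·X·(1 + k_d·θ_c) = Y·Q·(S₀ − S)·θ_c: X = 0.447 × 5010 × (622 − 10.6) × 11.9 / [6470 × (1 + 0.102 × 11.9)] = 1138 mg/L.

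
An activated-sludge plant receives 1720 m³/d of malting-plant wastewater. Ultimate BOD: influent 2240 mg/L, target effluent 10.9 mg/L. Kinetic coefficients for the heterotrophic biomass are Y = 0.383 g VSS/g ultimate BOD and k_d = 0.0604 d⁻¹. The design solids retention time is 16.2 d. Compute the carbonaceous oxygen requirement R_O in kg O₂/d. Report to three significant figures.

Y_obs = Y / (1 + k_d θ_c) = 0.383 / (1 + 0.0604 × 16.2) = 0.383 / 1.978 = 0.1936.
ΔS = 2240 − 10.9 = 2229 mg/L, so the substrate removal rate is 1720 × 2229/1000 = 3834 kg ultimate BOD/d.
P_X = Y_obs·Q·(S₀ − S) = 0.1936 × 3834 = 742.2 kg VSS/d.
Carbonaceous O₂ demand = substrate oxidised − cell-mass equivalent = 3834 − 1.42 × 742.2 = 2780 kg O₂/d.

R_O ≈ 2780 kg O₂/d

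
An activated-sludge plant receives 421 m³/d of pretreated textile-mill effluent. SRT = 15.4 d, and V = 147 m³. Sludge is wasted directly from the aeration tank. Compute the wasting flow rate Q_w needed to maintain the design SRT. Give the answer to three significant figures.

Q_w ≈ 9.55 m³/d

With mixed-liquor wasting, θ_c = V/Q_w, so Q_w = V/θ_c = 147.0/15.4 = 9.545 m³/d.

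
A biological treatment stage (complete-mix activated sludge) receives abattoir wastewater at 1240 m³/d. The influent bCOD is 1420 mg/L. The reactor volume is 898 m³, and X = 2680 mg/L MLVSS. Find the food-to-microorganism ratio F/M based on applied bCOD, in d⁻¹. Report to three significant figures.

F/M ≈ 0.732 d⁻¹

F/M = Q·S₀ / (V·X) = 1240 × 1420 / (898.0 × 2680) = 0.7316 g bCOD·(g VSS·d)⁻¹.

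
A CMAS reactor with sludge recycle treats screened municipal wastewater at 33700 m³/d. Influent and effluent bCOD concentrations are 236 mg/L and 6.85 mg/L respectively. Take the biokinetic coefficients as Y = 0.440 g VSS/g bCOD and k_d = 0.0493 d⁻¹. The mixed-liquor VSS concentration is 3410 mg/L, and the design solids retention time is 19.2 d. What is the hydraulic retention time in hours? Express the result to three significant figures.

τ ≈ 7.00 h

Steady-state biomass mass balance: V·X·(1 + k_d·θ_c) = Y·Q·(S₀ − S)·θ_c, so V = 0.440 × 33700 × (236 − 6.85) × 19.2 / [3410 × (1 + 0.0493 × 19.2)] = 6.52×10^7 / 6638 = 9828 m³.
Hydraulic retention time τ = V/Q = 9828 / 33700 = 0.2916 d = 6.999 h.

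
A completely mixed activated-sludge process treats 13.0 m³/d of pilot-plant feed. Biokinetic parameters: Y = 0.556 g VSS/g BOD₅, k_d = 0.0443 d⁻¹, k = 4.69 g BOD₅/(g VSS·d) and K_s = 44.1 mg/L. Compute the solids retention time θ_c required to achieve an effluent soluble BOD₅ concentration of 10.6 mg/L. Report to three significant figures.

At the target effluent, Y k S/(K_s+S) = 0.556×4.69×10.6/54.70 = 0.5053 d⁻¹.
Then 1/θ_c = μ − k_d = 0.5053 − 0.0443 = 0.4610 d⁻¹, giving θ_c = 2.169 d.

θ_c ≈ 2.17 d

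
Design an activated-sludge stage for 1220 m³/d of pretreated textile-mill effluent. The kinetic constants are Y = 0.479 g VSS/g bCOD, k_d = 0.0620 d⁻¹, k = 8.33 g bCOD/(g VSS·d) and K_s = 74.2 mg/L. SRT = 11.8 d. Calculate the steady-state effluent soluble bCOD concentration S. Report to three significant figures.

From the Monod/SRT balance for a CMAS, S = K_s·(1+k_d θ_c)/[θ_c·(Y k − k_d) − 1] = 74.2 × (1 + 0.0620 × 11.8) / [11.8 × (0.479 × 8.33 − 0.0620) − 1] = 128.5 / 45.35 = 2.833 mg/L.

S ≈ 2.83 mg/L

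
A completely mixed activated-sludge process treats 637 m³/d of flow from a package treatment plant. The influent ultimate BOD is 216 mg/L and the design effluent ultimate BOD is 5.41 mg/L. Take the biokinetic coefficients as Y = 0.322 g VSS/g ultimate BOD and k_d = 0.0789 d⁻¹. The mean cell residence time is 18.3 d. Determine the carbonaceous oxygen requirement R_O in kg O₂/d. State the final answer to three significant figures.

R_O ≈ 109 kg O₂/d

Observed yield with endogenous decay: Y_obs = Y / (1 + k_d·θ_c) = 0.322 / (1 + 0.0789 × 18.3) = 0.322 / 2.444 = 0.1318 g VSS/g ultimate BOD.
Q·(S₀ − S) = 637 × (216 − 5.41) × 10⁻³ = 134.1 kg/d removed.
Net sludge production P_X = 0.1318 × 134.1 = 17.67 kg VSS/d.
R_O = Q·(S₀ − S) − 1.42·P_X = 134.1 − 1.42 × 17.67 = 109.0 kg O₂/d.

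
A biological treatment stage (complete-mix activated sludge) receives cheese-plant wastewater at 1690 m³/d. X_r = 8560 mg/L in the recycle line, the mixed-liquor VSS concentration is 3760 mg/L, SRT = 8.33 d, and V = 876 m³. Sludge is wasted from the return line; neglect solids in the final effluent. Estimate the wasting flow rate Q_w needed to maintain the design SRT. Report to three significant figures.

θ_c = V·X/(Q_w·X_r) when wasting from the recycle, so Q_w = V·X/(θ_c·X_r) = 876.0 × 3760 / (8.33 × 8560) = 46.19 m³/d.

Q_w ≈ 46.2 m³/d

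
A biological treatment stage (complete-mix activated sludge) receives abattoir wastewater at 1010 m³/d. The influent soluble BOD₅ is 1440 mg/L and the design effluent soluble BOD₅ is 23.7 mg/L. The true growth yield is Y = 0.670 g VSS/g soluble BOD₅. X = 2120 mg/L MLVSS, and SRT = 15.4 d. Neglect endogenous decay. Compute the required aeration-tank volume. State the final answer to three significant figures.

With k_d = 0 the design equation reduces to V = Y Q (S₀−S) θ_c / X = 0.670 × 1010 × (1440 − 23.7) × 15.4 / 2120 = 6962 m³.

V ≈ 6960 m³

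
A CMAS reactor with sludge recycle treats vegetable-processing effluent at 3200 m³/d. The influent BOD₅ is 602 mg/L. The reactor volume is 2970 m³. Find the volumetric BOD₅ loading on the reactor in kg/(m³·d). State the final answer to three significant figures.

L_v ≈ 0.649 kg BOD₅/(m³·d)

Volumetric loading L_v = Q·S₀ / V = 3200 × 602 g/m³ / 2970 m³ = 648.6 g/(m³·d) = 0.6486 kg BOD₅/(m³·d).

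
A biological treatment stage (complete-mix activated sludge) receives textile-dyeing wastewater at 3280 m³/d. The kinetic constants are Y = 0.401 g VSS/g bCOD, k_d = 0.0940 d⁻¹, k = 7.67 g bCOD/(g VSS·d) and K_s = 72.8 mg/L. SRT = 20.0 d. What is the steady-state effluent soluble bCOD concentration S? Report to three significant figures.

For a completely mixed reactor with recycle the Lawrence–McCarty relation gives S = K_s·(1 + k_d·θ_c) / [θ_c·(Y·k − k_d) − 1] = 72.8 × (1 + 0.0940 × 20.0) / [20.0 × (0.401 × 7.67 − 0.0940) − 1] = 209.7 / 58.63 = 3.576 mg/L.

S ≈ 3.58 mg/L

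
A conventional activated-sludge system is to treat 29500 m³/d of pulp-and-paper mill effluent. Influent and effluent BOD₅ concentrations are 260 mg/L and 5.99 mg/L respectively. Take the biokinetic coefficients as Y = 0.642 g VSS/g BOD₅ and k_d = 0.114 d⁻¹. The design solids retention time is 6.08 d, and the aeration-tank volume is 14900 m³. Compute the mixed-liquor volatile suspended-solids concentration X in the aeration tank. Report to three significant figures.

X ≈ 1160 mg/L

X = Y·Q·ΔS·θ_c / [V·(1 + k_d θ_c)] = 0.642 × 29500 × (260 − 5.99) × 6.08 / [14900 × (1 + 0.114 × 6.08)] = 1159 mg/L.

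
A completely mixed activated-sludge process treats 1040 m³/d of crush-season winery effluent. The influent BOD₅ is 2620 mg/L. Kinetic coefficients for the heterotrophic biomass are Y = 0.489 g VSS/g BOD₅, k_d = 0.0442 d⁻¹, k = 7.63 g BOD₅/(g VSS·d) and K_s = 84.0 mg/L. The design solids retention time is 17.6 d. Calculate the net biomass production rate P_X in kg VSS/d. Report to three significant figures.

Effluent substrate depends only on kinetics and SRT: S = K_s(1 + k_d θ_c) / [θ_c(Yk − k_d) − 1] = 84.0 × (1 + 0.0442 × 17.6) / [17.6 × (0.489 × 7.63 − 0.0442) − 1] = 149.3 / 63.89 = 2.338 mg/L.
Y_obs = Y / (1 + k_d θ_c) = 0.489 / (1 + 0.0442 × 17.6) = 0.489 / 1.778 = 0.2750.
Q·(S₀ − S) = 1040 × (2620 − 2.34) × 10⁻³ = 2722 kg/d removed.
Net biomass production P_X = Y_obs × Q·(S₀ − S) = 0.2750 × 2722 = 748.8 kg VSS/d.

P_X ≈ 749 kg VSS/d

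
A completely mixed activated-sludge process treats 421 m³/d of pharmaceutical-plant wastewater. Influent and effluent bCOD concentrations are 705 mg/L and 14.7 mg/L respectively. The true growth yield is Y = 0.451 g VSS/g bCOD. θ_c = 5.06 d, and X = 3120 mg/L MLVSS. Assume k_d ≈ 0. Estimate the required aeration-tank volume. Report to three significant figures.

V ≈ 213 m³

Biomass mass balance (decay neglected): V·X = Y·Q·(S₀ − S)·θ_c, so V = 0.451 × 421 × (705 − 14.7) × 5.06 / 3120 = 212.6 m³.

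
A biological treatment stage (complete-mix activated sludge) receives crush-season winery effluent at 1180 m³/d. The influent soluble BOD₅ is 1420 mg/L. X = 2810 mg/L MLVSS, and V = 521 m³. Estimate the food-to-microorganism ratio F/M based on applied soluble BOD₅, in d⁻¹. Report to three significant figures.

F/M ≈ 1.14 d⁻¹

F/M = applied load / biomass = Q·S₀/(V·X) = 1180 × 1420 / (521.0 × 2810) = 1.145 d⁻¹.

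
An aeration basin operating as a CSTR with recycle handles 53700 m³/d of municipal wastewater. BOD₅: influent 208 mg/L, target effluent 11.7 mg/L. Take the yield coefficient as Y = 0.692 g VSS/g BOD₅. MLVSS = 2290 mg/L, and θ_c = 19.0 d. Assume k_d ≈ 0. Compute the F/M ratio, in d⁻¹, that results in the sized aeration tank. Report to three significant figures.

V·X = Y·Q·ΔS·θ_c gives V = 0.692 × 53700 × (208 − 11.7) × 19.0 / 2290 = 60523 m³.
F/M = Q·S₀ / (V·X) = 53700 × 208 / (60523 × 2290) = 0.08059 g BOD₅·(g VSS·d)⁻¹.

F/M ≈ 0.0806 d⁻¹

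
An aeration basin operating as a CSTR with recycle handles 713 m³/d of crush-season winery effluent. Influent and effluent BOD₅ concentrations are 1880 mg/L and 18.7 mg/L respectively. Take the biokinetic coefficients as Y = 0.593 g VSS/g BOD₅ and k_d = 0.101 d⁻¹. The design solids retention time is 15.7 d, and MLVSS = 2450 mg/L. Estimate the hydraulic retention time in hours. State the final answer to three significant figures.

Steady-state biomass mass balance: V·X·(1 + k_d·θ_c) = Y·Q·(S₀ − S)·θ_c, so V = 0.593 × 713 × (1880 − 18.7) × 15.7 / [2450 × (1 + 0.101 × 15.7)] = 1.24×10^7 / 6335 = 1950 m³.
Hydraulic retention time τ = V/Q = 1950 / 713 = 2.735 d = 65.65 h.

τ ≈ 65.7 h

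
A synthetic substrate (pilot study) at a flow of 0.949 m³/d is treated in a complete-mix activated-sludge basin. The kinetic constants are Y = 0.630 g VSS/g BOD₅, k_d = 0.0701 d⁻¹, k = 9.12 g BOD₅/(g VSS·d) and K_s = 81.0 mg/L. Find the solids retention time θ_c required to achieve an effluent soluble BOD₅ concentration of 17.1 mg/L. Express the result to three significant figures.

Specific growth rate at S = 17.1 mg/L: μ = YkS/(K_s+S) = 0.630·9.12·17.1/(81.0+17.1) = 1.002 d⁻¹.
1/θ_c = 1.002 − 0.0701 = 0.9314 d⁻¹, so θ_c = 1.074 d.

θ_c ≈ 1.07 d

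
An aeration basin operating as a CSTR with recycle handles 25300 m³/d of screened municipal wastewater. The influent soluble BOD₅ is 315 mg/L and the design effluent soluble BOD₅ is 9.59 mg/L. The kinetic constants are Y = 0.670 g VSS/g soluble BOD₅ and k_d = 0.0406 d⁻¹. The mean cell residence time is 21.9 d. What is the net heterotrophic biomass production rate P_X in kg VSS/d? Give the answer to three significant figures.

Correct the yield for decay: Y_obs = Y/(1 + k_d θ_c) = 0.670 / (1 + 0.0406 × 21.9) = 0.670 / 1.889 = 0.3547.
Mass of soluble BOD₅ removed per day: Q(S₀ − S) = 25300 × 305.4 g/m³ = 7727 kg/d.
Biomass produced: P_X = Y_obs·Q·ΔS = 0.3547 × 7727 ≈ 2740 kg VSS/d.

P_X ≈ 2740 kg VSS/d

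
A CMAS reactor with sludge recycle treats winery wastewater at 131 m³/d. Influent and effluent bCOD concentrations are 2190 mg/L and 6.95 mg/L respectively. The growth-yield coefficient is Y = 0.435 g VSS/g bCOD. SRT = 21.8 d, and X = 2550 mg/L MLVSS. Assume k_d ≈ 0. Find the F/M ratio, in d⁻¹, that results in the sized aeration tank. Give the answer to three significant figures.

F/M ≈ 0.106 d⁻¹

V·X = Y·Q·ΔS·θ_c gives V = 0.435 × 131 × (2190 − 6.95) × 21.8 / 2550 = 1064 m³.
F/M = Q·S₀ / (V·X) = 131 × 2190 / (1064 × 2550) = 0.1058 g bCOD·(g VSS·d)⁻¹.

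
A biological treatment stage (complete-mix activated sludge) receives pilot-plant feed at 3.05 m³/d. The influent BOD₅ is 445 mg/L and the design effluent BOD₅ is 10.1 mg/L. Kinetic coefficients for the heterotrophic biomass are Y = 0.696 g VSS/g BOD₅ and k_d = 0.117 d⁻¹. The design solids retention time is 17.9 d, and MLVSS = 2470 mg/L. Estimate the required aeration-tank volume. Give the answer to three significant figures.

V ≈ 2.16 m³

From the SRT design equation V = Y Q (S₀−S) θ_c / [X (1 + k_d θ_c)] = 0.696 × 3.05 × (445 − 10.1) × 17.9 / [2470 × (1 + 0.117 × 17.9)] = 1.65×10^4 / 7643 = 2.162 m³.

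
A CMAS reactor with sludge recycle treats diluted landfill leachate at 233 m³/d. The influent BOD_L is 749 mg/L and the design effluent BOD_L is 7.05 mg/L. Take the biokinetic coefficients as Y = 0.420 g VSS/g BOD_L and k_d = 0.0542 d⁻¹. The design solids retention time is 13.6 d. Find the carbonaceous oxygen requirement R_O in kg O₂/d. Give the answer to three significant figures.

Y_obs = Y / (1 + k_d θ_c) = 0.420 / (1 + 0.0542 × 13.6) = 0.420 / 1.737 = 0.2418.
ΔS = 749 − 7.05 = 742.0 mg/L, so the substrate removal rate is 233 × 742.0/1000 = 172.9 kg BOD_L/d.
Net sludge production P_X = 0.2418 × 172.9 = 41.80 kg VSS/d.
R_O = Q·ΔS − 1.42 P_X = 172.9 − 59.35 = 113.5 kg O₂/d.

R_O ≈ 114 kg O₂/d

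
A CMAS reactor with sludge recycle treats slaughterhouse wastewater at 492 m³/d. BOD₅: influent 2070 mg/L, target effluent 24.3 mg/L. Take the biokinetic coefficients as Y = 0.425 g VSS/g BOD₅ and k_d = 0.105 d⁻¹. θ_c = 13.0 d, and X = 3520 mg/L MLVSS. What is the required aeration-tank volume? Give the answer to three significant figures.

Steady-state biomass mass balance: V·X·(1 + k_d·θ_c) = Y·Q·(S₀ − S)·θ_c, so V = 0.425 × 492 × (2070 − 24.3) × 13.0 / [3520 × (1 + 0.105 × 13.0)] = 5.56×10^6 / 8325 = 668.0 m³.

V ≈ 668 m³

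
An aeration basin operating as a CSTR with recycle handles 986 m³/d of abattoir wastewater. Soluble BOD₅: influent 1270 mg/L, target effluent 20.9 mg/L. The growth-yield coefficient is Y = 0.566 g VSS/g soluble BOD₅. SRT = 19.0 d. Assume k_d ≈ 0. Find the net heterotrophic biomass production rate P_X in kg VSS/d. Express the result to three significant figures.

P_X ≈ 697 kg VSS/d

Since k_d ≈ 0, Y_obs = Y = 0.566 g VSS/g soluble BOD₅.
ΔS = 1270 − 20.9 = 1249 mg/L, so the substrate removal rate is 986 × 1249/1000 = 1232 kg soluble BOD₅/d.
P_X = Y_obs · Q(S₀ − S) = 0.5660 × 1232 = 697.1 kg VSS/d.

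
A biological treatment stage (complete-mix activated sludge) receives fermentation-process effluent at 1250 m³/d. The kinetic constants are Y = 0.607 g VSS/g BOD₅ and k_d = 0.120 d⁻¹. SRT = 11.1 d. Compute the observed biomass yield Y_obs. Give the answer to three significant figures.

The observed yield is Y_obs = Y/(1 + k_d·θ_c) = 0.607 / (1 + 0.120 × 11.1) = 0.607 / 2.332 = 0.2603 g VSS per g BOD₅ removed.

Y_obs ≈ 0.260 g VSS/g BOD₅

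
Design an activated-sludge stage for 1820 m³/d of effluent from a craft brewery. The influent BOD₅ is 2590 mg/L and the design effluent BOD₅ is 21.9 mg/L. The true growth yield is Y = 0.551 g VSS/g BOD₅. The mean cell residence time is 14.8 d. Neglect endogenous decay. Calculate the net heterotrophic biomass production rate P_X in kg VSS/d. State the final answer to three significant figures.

Since k_d ≈ 0, Y_obs = Y = 0.551 g VSS/g BOD₅.
Q·(S₀ − S) = 1820 × (2590 − 21.9) × 10⁻³ = 4674 kg/d removed.
Biomass produced: P_X = Y_obs·Q·ΔS = 0.5510 × 4674 ≈ 2575 kg VSS/d.

P_X ≈ 2580 kg VSS/d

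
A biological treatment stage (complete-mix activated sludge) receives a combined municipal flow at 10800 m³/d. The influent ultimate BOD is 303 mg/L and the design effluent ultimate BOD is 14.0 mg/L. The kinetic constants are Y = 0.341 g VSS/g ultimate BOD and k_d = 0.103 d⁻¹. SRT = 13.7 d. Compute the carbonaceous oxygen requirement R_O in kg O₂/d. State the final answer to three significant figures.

The observed yield is Y_obs = Y/(1 + k_d·θ_c) = 0.341 / (1 + 0.103 × 13.7) = 0.341 / 2.411 = 0.1414 g VSS per g ultimate BOD removed.
Substrate removed = Q·(S₀ − S) = 10800 m³/d × (303 − 14.0) g/m³ = 3.12×10^6 g/d = 3121 kg/d.
P_X = Y_obs·Q·(S₀ − S) = 0.1414 × 3121 = 441.4 kg VSS/d.
R_O = Q·(S₀ − S) − 1.42·P_X = 3121 − 1.42 × 441.4 = 2494 kg O₂/d.

R_O ≈ 2490 kg O₂/d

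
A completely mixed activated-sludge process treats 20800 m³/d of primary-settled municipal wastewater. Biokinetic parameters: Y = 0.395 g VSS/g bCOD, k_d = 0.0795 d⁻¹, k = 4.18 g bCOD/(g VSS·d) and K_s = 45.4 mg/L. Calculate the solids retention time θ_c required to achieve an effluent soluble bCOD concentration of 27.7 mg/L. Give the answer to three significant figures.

At the target effluent, Y k S/(K_s+S) = 0.395×4.18×27.7/73.10 = 0.6257 d⁻¹.
1/θ_c = 0.6257 − 0.0795 = 0.5462 d⁻¹, so θ_c = 1.831 d.

θ_c ≈ 1.83 d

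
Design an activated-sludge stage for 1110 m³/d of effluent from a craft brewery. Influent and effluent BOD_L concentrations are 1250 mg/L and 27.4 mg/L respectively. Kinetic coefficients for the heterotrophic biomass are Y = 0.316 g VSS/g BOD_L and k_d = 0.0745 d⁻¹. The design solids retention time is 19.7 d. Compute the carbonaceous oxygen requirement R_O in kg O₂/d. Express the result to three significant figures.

R_O ≈ 1110 kg O₂/d

The observed yield is Y_obs = Y/(1 + k_d·θ_c) = 0.316 / (1 + 0.0745 × 19.7) = 0.316 / 2.468 = 0.1281 g VSS per g BOD_L removed.
Q·(S₀ − S) = 1110 × (1250 − 27.4) × 10⁻³ = 1357 kg/d removed.
Biomass synthesised: P_X = Y_obs × 1357 = 173.8 kg VSS/d.
R_O = Q·(S₀ − S) − 1.42·P_X = 1357 − 1.42 × 173.8 = 1110 kg O₂/d.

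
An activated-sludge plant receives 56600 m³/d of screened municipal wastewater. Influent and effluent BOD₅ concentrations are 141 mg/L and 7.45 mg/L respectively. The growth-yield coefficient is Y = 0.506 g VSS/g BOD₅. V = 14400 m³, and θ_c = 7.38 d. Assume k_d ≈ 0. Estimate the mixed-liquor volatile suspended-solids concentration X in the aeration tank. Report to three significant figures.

X ≈ 1960 mg/L

Without decay, X = Y Q (S₀−S) θ_c / V = 0.506 × 56600 × (141 − 7.45) × 7.38 / 14400 = 1960 mg/L.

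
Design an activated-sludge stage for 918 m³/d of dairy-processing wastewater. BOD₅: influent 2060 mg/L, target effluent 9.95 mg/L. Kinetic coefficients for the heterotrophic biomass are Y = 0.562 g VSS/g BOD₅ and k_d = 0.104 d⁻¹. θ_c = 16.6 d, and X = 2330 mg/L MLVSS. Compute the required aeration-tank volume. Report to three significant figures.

V ≈ 2760 m³

Rearranging the biomass balance for a CMAS with decay, V = Y·Q·ΔS·θ_c / [X·(1+k_d θ_c)] = 0.562 × 918 × (2060 − 9.95) × 16.6 / [2330 × (1 + 0.104 × 16.6)] = 1.76×10^7 / 6353 = 2764 m³.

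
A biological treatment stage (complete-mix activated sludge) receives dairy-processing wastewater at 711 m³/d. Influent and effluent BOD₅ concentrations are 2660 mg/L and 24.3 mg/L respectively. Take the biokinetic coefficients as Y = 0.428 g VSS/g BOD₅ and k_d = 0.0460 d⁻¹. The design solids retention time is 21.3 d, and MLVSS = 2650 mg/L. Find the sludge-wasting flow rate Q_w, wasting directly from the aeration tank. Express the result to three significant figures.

Steady-state biomass mass balance: V·X·(1 + k_d·θ_c) = Y·Q·(S₀ − S)·θ_c, so V = 0.428 × 711 × (2660 − 24.3) × 21.3 / [2650 × (1 + 0.0460 × 21.3)] = 1.71×10^7 / 5246 = 3256 m³.
With mixed-liquor wasting, θ_c = V/Q_w, so Q_w = V/θ_c = 3256/21.3 = 152.9 m³/d.

Q_w ≈ 153 m³/d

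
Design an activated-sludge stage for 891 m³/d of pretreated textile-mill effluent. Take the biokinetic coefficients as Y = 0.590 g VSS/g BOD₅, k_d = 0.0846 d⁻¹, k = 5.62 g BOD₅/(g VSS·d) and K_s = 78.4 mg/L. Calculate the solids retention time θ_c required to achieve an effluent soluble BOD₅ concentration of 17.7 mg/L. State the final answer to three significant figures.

θ_c ≈ 1.90 d

At the target effluent, Y k S/(K_s+S) = 0.590×5.62×17.7/96.10 = 0.6107 d⁻¹.
Then 1/θ_c = μ − k_d = 0.6107 − 0.0846 = 0.5261 d⁻¹, giving θ_c = 1.901 d.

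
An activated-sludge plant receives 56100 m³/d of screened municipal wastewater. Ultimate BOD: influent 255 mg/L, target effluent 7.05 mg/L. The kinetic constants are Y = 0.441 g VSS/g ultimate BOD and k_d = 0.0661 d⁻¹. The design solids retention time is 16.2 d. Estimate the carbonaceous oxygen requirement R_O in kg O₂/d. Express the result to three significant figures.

R_O ≈ 9700 kg O₂/d

Observed yield with endogenous decay: Y_obs = Y / (1 + k_d·θ_c) = 0.441 / (1 + 0.0661 × 16.2) = 0.441 / 2.071 = 0.2130 g VSS/g ultimate BOD.
ΔS = 255 − 7.05 = 247.9 mg/L, so the substrate removal rate is 56100 × 247.9/1000 = 13910 kg ultimate BOD/d.
Net sludge production P_X = 0.2130 × 13910 = 2962 kg VSS/d.
R_O = Q·ΔS − 1.42 P_X = 13910 − 4206 = 9704 kg O₂/d.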